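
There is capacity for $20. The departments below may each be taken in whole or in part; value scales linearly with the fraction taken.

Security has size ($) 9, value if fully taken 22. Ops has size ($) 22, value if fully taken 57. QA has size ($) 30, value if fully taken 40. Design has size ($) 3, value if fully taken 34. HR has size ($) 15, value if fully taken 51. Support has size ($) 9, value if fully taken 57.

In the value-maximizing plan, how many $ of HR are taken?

Rank by value-to-size ratio: Design 34/3≈11.3, Support 57/9≈6.33, HR 51/15≈3.4, Ops 57/22≈2.59, Security 22/9≈2.44, QA 40/30≈1.33.
All 3 $ of Design fit (value 34) → 17 remain.
All 9 $ of Support fit (value 57) → 8 remain.
Only 8 $ remain; take 8/15 of HR for value 51×8/15 = 27.2.

8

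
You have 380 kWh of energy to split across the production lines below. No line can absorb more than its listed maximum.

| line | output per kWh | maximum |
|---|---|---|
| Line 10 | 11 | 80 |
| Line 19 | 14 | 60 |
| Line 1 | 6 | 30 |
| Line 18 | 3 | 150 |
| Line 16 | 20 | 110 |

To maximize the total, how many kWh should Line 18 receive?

Highest output per kWh first: Line 16 20 > Line 19 14 > Line 10 11 > Line 1 6 > Line 18 3.
Line 16: +110 to 110 (cap) → 270 left.
Line 19: +60 to 60 (cap) → 210 left.
Line 10: +80 to 80 (cap) → 130 left.
Line 1 takes 30 to reach its cap of 30 → 100 left.
Only 100 left; Line 18 takes them to reach 100.

100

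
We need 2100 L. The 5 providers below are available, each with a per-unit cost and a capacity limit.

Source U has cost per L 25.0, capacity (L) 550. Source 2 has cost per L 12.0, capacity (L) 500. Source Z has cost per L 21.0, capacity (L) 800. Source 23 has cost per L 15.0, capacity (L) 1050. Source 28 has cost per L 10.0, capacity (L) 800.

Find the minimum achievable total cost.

26000

Cheapest first:
Source 28 (10.0): use full 800 — 1300 L to go.
Source 2 (12.0): use full 500 — 800 L to go.
Source 23 (15.0): take the remaining 800 — done.
Source Z, Source U: unused.
Cost = 800×10.0 + 500×12.0 + 800×15.0 = 26000.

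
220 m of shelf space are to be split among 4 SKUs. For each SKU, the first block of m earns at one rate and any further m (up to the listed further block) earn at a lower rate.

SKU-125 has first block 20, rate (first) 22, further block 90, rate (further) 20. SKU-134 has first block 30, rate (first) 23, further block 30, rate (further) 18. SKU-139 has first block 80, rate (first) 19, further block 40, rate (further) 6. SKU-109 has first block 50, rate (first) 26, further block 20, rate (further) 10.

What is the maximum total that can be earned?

Rank every tier by rate: SKU-109/tier1 26 > SKU-134/tier1 23 > SKU-125/tier1 22 > SKU-125/tier2 20 > SKU-139/tier1 19 > SKU-134/tier2 18 > SKU-109/tier2 10 > SKU-139/tier2 6.
SKU-109/tier1 (26): +50 — 170 left.
Fill SKU-134 tier1 block (30 at 23) — 140 left.
SKU-125 tier1 at 22: fill all 20 — 120 left.
SKU-125 tier2 at 20: fill all 90 — 30 left.
30 remain; put them into SKU-139 tier1 at 19.
Total = 26×50 + 23×30 + 22×20 + 20×90 + 19×30 = 4800.

4800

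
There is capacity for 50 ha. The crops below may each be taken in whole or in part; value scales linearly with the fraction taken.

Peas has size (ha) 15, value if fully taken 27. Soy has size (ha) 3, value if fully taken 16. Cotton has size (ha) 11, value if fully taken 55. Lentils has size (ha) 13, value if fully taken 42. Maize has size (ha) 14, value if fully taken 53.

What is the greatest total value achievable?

Sort by value density: Soy 16/3≈5.33, Cotton 55/11≈5, Maize 53/14≈3.79, Lentils 42/13≈3.23, Peas 27/15≈1.8.
Soy: take in full, 3 ha for value 16 — 47 left.
Cotton: take in full, 11 ha for value 55 — 36 left.
Take all of Maize (14 ha, value 53) — 22 ha left.
Take all of Lentils (13 ha, value 42) — 9 ha left.
Only 9 ha remain; take 9/15 of Peas for value 27×9/15 = 16.2.
Total value = 182.2.

182.2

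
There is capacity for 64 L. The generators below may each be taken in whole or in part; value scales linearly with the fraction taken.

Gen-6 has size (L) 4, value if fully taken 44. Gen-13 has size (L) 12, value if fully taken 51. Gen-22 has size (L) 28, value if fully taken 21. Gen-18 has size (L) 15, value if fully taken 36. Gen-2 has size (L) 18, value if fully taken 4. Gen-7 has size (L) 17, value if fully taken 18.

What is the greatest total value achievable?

Best value per unit of size first: Gen-6 44/4≈11, Gen-13 51/12≈4.25, Gen-18 36/15≈2.4, Gen-7 18/17≈1.06, Gen-22 21/28≈0.75, Gen-2 4/18≈0.222.
Gen-6: take in full, 4 L for value 44 — 60 left.
All 12 L of Gen-13 fit (value 51) — 48 remain.
All 15 L of Gen-18 fit (value 36) — 33 remain.
Take all of Gen-7 (17 L, value 18) — 16 L left.
Fill the last 16 L with part of Gen-22: 16/28 of it earns 12.
Total value = 161.

161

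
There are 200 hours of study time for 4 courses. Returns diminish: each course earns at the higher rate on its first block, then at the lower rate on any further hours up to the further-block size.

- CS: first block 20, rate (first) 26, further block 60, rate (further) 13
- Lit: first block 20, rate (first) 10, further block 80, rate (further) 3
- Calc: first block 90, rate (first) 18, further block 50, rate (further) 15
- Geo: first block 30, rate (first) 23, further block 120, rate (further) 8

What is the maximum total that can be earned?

3710

Order all 8 blocks by rate: CS/first 26 > Geo/first 23 > Calc/first 18 > Calc/second 15 > CS/second 13 > Lit/first 10 > Geo/second 8 > Lit/second 3.
Fill CS first block (20 at 26) — 180 left.
Geo first at 23: fill all 30 — 150 left.
Calc first at 18: fill all 90 — 60 left.
Fill Calc second block (50 at 15) — 10 left.
CS/second: +10 of 60 at 13; pool empty.
Total = 26×20 + 23×30 + 18×90 + 15×50 + 13×10 = 3710.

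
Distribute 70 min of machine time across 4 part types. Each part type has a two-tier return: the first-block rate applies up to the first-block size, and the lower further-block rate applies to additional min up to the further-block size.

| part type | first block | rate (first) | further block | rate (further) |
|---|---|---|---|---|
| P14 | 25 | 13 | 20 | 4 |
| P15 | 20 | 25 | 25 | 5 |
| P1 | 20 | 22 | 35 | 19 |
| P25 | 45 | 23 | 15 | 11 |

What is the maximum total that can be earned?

Order all 8 blocks by rate: P15/tier1 25 > P25/tier1 23 > P1/tier1 22 > P1/tier2 19 > P14/tier1 13 > P25/tier2 11 > P15/tier2 5 > P14/tier2 4.
P15 tier1 at 25: fill all 20 — 50 left.
Fill P25 tier1 block (45 at 23) — 5 left.
5 remain; put them into P1 tier1 at 22.
Total = 25×20 + 23×45 + 22×5 = 1645.

1645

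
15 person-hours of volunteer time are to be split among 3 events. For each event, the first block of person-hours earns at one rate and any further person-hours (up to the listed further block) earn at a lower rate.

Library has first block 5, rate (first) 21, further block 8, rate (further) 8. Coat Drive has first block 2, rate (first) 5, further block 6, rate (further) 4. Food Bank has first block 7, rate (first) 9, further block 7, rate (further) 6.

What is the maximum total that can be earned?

192

Order all 6 blocks by rate: Library/tier1 21 > Food Bank/tier1 9 > Library/tier2 8 > Food Bank/tier2 6 > Coat Drive/tier1 5 > Coat Drive/tier2 4.
Library/tier1 (21): +5 → 10 left.
Fill Food Bank tier1 block (7 at 9) → 3 left.
3 remain; put them into Library tier2 at 8.
Total = 21×5 + 9×7 + 8×3 = 192.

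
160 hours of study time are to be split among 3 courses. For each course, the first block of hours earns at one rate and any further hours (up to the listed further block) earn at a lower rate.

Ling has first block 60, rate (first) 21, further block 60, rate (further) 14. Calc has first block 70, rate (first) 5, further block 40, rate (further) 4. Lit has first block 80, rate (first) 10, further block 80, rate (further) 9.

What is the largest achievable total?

2500

Treat each block as its own option and order by rate: Ling/first 21 > Ling/second 14 > Lit/first 10 > Lit/second 9 > Calc/first 5 > Calc/second 4.
Fill Ling first block (60 at 21) ; 100 left.
Fill Ling second block (60 at 14) ; 40 left.
Lit first at 10: only 40 left, fill 40.
Total = 21×60 + 14×60 + 10×40 = 2500.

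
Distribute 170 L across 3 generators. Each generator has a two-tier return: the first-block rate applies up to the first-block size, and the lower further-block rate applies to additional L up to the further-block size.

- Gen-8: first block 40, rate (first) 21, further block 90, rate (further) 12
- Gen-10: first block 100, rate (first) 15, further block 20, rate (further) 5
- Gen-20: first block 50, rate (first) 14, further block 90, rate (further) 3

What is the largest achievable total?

2760

Order all 6 blocks by rate: Gen-8/first 21 > Gen-10/first 15 > Gen-20/first 14 > Gen-8/second 12 > Gen-10/second 5 > Gen-20/second 3.
Gen-8 first at 21: fill all 40 → 130 left.
Gen-10 first at 15: fill all 100 → 30 left.
Gen-20/first: +30 of 50 at 14; pool empty.
Total = 21×40 + 15×100 + 14×30 = 2760.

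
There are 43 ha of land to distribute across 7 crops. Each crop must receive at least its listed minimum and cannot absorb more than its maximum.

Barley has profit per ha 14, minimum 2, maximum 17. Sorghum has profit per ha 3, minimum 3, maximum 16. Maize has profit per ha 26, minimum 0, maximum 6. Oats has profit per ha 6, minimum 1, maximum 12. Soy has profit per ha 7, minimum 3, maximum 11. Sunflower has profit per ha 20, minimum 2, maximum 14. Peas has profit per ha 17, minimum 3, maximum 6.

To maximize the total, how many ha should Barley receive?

10

Meeting every minimum uses 2+3+0+1+3+2+3 = 14 ha, leaving 29.
Rank by profit per ha: Maize 26 > Sunflower 20 > Peas 17 > Barley 14 > Soy 7 > Oats 6 > Sorghum 3.
Maize takes 6 more to reach its cap of 6 — 23 left.
Sunflower takes 12 more to reach its cap of 14 — 11 left.
Peas takes 3 more to reach its cap of 6 — 8 left.
Only 8 left; Barley takes them to reach 10.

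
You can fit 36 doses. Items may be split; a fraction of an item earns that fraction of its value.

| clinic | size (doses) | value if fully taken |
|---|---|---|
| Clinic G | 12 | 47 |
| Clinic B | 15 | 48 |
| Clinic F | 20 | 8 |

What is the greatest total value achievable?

Best value per unit of size first: Clinic G 47/12≈3.92, Clinic B 48/15≈3.2, Clinic F 8/20≈0.4.
Clinic G: take in full, 12 doses for value 47 ; 24 left.
All 15 doses of Clinic B fit (value 48) ; 9 remain.
Only 9 doses remain; take 9/20 of Clinic F for value 8×9/20 = 3.6.
Total value = 98.6.

98.6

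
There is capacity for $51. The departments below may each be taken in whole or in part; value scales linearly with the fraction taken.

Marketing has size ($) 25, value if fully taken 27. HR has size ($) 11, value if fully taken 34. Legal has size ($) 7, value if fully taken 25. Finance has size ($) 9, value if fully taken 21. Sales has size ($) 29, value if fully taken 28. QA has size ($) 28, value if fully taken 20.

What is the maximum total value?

Sort by value density: Legal 25/7≈3.57, HR 34/11≈3.09, Finance 21/9≈2.33, Marketing 27/25≈1.08, Sales 28/29≈0.966, QA 20/28≈0.714.
All 7 $ of Legal fit (value 25) ; 44 remain.
Take all of HR (11 $, value 34) ; 33 $ left.
Take all of Finance (9 $, value 21) ; 24 $ left.
Only 24 $ remain; take 24/25 of Marketing for value 27×24/25 = 25.92.
Total value = 105.92.

105.92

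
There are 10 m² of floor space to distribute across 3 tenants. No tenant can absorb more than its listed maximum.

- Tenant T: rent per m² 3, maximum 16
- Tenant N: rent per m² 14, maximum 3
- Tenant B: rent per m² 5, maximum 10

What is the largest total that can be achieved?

77

Highest rent per m² first: Tenant N 14 > Tenant B 5 > Tenant T 3.
Give Tenant N 3 to hit its cap of 3 → 7 left.
Tenant B has room for 10 but only 7 remain, so it gets 7.
Total = 14×3 + 5×7 = 77.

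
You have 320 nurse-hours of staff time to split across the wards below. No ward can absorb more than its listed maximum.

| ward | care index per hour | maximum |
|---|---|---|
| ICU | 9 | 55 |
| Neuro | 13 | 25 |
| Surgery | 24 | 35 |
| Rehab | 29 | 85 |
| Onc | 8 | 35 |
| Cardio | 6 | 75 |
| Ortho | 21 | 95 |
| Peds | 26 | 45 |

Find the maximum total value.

Order the wards by care index per hour: Rehab 29 > Peds 26 > Surgery 24 > Ortho 21 > Neuro 13 > ICU 9 > Onc 8 > Cardio 6.
Rehab takes 85 to reach its cap of 85 → 235 left.
Peds: +45 to 45 (cap) → 190 left.
Surgery: +35 to 35 (cap) → 155 left.
Ortho: +95 to 95 (cap) → 60 left.
Neuro takes 25 to reach its cap of 25 → 35 left.
Only 35 left; ICU takes them to reach 35.
Total = 9×35 + 13×25 + 24×35 + 29×85 + 21×95 + 26×45 = 7110.

7110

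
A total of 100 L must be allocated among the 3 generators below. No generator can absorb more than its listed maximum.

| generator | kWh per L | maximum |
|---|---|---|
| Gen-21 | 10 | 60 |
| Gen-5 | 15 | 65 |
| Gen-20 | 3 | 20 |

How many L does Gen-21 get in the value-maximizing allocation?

Order the generators by kWh per L: Gen-5 15 > Gen-21 10 > Gen-20 3.
Gen-5: +65 to 65 (cap) → 35 left.
Only 35 left; Gen-21 takes them to reach 35.

35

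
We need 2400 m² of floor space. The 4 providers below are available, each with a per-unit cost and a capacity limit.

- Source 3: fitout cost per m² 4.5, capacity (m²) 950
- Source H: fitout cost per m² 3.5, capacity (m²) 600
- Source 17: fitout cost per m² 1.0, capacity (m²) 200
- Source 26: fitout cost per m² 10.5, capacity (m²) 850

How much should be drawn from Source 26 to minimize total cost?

Cheapest first:
Take 200 from Source 17 at 1.0 — need 2200 more.
Take 600 from Source H at 3.5 — need 1600 more.
Source 3 (4.5): use full 950 — 650 m² to go.
Take 650 from Source 26 at 10.5 to finish.

650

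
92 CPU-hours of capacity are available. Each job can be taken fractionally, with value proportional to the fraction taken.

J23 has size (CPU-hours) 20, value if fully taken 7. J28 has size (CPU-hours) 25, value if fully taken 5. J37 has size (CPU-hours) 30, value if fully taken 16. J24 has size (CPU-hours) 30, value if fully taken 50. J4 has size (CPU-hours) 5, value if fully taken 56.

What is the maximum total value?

Sort by value density: J4 56/5≈11.2, J24 50/30≈1.67, J37 16/30≈0.533, J23 7/20≈0.35, J28 5/25≈0.2.
J4: take in full, 5 CPU-hours for value 56 — 87 left.
All 30 CPU-hours of J24 fit (value 50) — 57 remain.
J37: take in full, 30 CPU-hours for value 16 — 27 left.
Take all of J23 (20 CPU-hours, value 7) — 7 CPU-hours left.
Only 7 CPU-hours remain; take 7/25 of J28 for value 5×7/25 = 1.4.
Total value = 130.4.

130.4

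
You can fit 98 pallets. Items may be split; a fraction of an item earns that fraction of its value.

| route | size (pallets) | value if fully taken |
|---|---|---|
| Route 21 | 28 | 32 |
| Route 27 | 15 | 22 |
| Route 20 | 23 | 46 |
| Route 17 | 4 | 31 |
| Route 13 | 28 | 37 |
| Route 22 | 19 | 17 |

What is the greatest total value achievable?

168

Sort by value density: Route 17 31/4≈7.75, Route 20 46/23≈2, Route 27 22/15≈1.47, Route 13 37/28≈1.32, Route 21 32/28≈1.14, Route 22 17/19≈0.895.
Route 17: take in full, 4 pallets for value 31 — 94 left.
All 23 pallets of Route 20 fit (value 46) — 71 remain.
All 15 pallets of Route 27 fit (value 22) — 56 remain.
All 28 pallets of Route 13 fit (value 37) — 28 remain.
All 28 pallets of Route 21 fit (value 32) — 0 remain.
Total value = 168.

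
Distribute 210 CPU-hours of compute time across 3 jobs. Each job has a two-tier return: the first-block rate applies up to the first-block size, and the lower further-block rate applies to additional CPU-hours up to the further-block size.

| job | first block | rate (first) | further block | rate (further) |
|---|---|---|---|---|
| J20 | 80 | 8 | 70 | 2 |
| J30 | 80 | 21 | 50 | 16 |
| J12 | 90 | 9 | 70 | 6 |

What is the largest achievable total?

3200

Treat each block as its own option and order by rate: J30/T1 21 > J30/T2 16 > J12/T1 9 > J20/T1 8 > J12/T2 6 > J20/T2 2.
Fill J30 T1 block (80 at 21) → 130 left.
J30/T2 (16): +50 → 80 left.
80 remain; put them into J12 T1 at 9.
Total = 21×80 + 16×50 + 9×80 = 3200.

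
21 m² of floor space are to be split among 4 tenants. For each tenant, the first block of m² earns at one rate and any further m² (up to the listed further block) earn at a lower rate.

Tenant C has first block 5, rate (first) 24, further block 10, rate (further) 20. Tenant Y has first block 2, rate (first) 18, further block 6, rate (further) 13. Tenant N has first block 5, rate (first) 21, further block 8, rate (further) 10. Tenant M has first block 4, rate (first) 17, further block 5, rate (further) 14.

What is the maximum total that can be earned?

Treat each block as its own option and order by rate: Tenant C/tier1 24 > Tenant N/tier1 21 > Tenant C/tier2 20 > Tenant Y/tier1 18 > Tenant M/tier1 17 > Tenant M/tier2 14 > Tenant Y/tier2 13 > Tenant N/tier2 10.
Tenant C tier1 at 24: fill all 5 → 16 left.
Tenant N/tier1 (21): +5 → 11 left.
Tenant C/tier2 (20): +10 → 1 left.
Tenant Y/tier1: +1 of 2 at 18; pool empty.
Total = 24×5 + 21×5 + 20×10 + 18×1 = 443.

443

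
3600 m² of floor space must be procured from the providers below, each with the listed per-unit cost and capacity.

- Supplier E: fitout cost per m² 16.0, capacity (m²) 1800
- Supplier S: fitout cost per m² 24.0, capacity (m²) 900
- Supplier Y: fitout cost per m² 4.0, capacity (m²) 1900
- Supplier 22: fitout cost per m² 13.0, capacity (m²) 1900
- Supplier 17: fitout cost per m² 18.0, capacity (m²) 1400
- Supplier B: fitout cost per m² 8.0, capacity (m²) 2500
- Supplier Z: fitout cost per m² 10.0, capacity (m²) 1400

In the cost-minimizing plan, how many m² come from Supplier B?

Use providers in increasing cost order.
Supplier Y at 4.0: take all 1900 m² ; 1700 still needed.
Supplier B (8.0): take the remaining 1700 ; done.
Supplier Z, Supplier 22, Supplier E, Supplier 17, Supplier S: unused.

1700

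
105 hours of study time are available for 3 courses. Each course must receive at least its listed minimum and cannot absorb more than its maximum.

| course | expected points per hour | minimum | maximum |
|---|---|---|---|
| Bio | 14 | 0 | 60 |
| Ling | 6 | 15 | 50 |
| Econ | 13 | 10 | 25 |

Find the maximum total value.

Meeting every minimum uses 0+15+10 = 25 hours, leaving 80.
Order the courses by expected points per hour: Bio 14 > Econ 13 > Ling 6.
Bio: +60 to 60 (cap) — 20 left.
Give Econ 15 more to hit its cap of 25 — 5 left.
Ling has room for 35 more but only 5 remain, so it gets 20.
Total = 14×60 + 6×20 + 13×25 = 1285.

1285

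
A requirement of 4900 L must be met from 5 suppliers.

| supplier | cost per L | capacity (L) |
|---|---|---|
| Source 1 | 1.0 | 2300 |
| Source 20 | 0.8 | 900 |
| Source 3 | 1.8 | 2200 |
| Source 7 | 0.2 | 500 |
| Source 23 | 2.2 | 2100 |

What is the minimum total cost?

5280

Fill from the cheapest supplier first.
Source 7 at 0.2: take all 500 L — 4400 still needed.
Source 20 at 0.8: take all 900 L — 3500 still needed.
Source 1 at 1.0: take all 2300 L — 1200 still needed.
Take 1200 from Source 3 at 1.8 to finish.
Source 23: unused.
Cost = 500×0.2 + 900×0.8 + 2300×1.0 + 1200×1.8 = 5280.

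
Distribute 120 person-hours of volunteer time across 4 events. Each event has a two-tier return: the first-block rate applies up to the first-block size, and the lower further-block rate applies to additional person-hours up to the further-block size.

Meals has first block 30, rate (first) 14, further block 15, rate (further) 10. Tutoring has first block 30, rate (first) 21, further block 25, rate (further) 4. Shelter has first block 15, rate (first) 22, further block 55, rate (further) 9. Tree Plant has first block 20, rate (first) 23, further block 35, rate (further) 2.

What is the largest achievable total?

Treat each block as its own option and order by rate: Tree Plant/tier1 23 > Shelter/tier1 22 > Tutoring/tier1 21 > Meals/tier1 14 > Meals/tier2 10 > Shelter/tier2 9 > Tutoring/tier2 4 > Tree Plant/tier2 2.
Tree Plant/tier1 (23): +20 ; 100 left.
Fill Shelter tier1 block (15 at 22) ; 85 left.
Tutoring/tier1 (21): +30 ; 55 left.
Meals tier1 at 14: fill all 30 ; 25 left.
Fill Meals tier2 block (15 at 10) ; 10 left.
Shelter/tier2: +10 of 55 at 9; pool empty.
Total = 23×20 + 22×15 + 21×30 + 14×30 + 10×15 + 9×10 = 2080.

2080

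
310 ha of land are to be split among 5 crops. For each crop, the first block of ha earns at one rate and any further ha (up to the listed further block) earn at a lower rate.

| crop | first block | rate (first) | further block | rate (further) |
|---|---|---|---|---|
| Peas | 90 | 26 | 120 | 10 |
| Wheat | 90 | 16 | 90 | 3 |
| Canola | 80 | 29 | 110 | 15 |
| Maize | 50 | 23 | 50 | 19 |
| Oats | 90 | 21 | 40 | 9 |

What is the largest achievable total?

Rank every tier by rate: Canola/first 29 > Peas/first 26 > Maize/first 23 > Oats/first 21 > Maize/second 19 > Wheat/first 16 > Canola/second 15 > Peas/second 10 > Oats/second 9 > Wheat/second 3.
Canola/first (29): +80 — 230 left.
Fill Peas first block (90 at 26) — 140 left.
Maize first at 23: fill all 50 — 90 left.
Fill Oats first block (90 at 21) — 0 left.
Total = 29×80 + 26×90 + 23×50 + 21×90 = 7700.

7700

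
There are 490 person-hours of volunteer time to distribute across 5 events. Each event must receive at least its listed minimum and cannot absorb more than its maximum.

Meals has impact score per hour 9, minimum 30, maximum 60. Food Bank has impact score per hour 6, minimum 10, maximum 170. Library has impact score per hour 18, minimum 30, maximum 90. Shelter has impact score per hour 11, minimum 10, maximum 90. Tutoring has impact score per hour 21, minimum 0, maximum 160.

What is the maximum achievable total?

Meeting every minimum uses 30+10+30+10+0 = 80 person-hours, leaving 410.
Rank by impact score per hour: Tutoring 21 > Library 18 > Shelter 11 > Meals 9 > Food Bank 6.
Tutoring: +160 to 160 (cap) — 250 left.
Give Library 60 more to hit its cap of 90 — 190 left.
Shelter takes 80 more to reach its cap of 90 — 110 left.
Meals takes 30 more to reach its cap of 60 — 80 left.
Food Bank: +80 (room for 160) → 90. Pool exhausted.
Total = 9×60 + 6×90 + 18×90 + 11×90 + 21×160 = 7050.

7050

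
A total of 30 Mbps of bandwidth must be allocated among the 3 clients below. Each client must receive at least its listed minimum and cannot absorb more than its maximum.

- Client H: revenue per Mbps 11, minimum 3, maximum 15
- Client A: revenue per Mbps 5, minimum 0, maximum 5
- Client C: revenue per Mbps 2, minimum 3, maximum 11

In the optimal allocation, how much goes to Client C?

Meeting every minimum uses 3+0+3 = 6 Mbps, leaving 24.
Rank by revenue per Mbps: Client H 11 > Client A 5 > Client C 2.
Client H takes 12 more to reach its cap of 15 → 12 left.
Give Client A 5 more to hit its cap of 5 → 7 left.
Only 7 left; Client C takes them to reach 10.

10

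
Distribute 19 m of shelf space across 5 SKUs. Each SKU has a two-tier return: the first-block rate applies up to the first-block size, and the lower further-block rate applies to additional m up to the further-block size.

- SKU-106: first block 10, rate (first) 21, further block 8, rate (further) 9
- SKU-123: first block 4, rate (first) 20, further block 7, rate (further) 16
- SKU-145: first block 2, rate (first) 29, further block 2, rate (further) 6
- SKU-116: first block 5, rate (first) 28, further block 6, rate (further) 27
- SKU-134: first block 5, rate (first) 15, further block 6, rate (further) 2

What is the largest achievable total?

Order all 10 blocks by rate: SKU-145/tier1 29 > SKU-116/tier1 28 > SKU-116/tier2 27 > SKU-106/tier1 21 > SKU-123/tier1 20 > SKU-123/tier2 16 > SKU-134/tier1 15 > SKU-106/tier2 9 > SKU-145/tier2 6 > SKU-134/tier2 2.
SKU-145/tier1 (29): +2 — 17 left.
Fill SKU-116 tier1 block (5 at 28) — 12 left.
SKU-116 tier2 at 27: fill all 6 — 6 left.
SKU-106/tier1: +6 of 10 at 21; pool empty.
Total = 29×2 + 28×5 + 27×6 + 21×6 = 486.

486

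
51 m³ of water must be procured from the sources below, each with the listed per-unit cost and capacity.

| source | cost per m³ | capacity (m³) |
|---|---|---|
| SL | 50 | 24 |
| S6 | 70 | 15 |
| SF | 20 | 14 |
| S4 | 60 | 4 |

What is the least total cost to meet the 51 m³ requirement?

2350

Cheapest first:
SF at 20: take all 14 m³ — 37 still needed.
Take 24 from SL at 50 — need 13 more.
S4 at 60: take all 4 m³ — 9 still needed.
S6 (70): take the remaining 9 — done.
Cost = 14×20 + 24×50 + 4×60 + 9×70 = 2350.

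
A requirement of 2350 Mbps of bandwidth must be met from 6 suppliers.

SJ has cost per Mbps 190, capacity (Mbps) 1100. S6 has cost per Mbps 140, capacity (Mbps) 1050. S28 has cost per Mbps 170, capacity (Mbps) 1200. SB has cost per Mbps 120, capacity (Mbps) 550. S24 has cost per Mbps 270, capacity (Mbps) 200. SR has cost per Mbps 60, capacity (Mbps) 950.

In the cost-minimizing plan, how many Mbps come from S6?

850

Cheapest first:
Take 950 from SR at 60 → need 1400 more.
SB at 120: take all 550 Mbps → 850 still needed.
S6 at 140: take 850 of its 1050 → requirement met.
S28, SJ, S24: unused.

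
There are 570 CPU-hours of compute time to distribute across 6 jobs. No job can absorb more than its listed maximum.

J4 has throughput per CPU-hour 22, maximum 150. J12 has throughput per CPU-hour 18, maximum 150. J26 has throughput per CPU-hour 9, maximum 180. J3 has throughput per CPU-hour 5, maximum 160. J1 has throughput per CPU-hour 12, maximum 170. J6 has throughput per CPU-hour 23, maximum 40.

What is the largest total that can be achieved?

Rank by throughput per CPU-hour: J6 23 > J4 22 > J12 18 > J1 12 > J26 9 > J3 5.
J6 takes 40 to reach its cap of 40 — 530 left.
J4: +150 to 150 (cap) — 380 left.
J12: +150 to 150 (cap) — 230 left.
Give J1 170 to hit its cap of 170 — 60 left.
J26: +60 (room for 180) → 60. Pool exhausted.
Total = 22×150 + 18×150 + 9×60 + 12×170 + 23×40 = 9500.

9500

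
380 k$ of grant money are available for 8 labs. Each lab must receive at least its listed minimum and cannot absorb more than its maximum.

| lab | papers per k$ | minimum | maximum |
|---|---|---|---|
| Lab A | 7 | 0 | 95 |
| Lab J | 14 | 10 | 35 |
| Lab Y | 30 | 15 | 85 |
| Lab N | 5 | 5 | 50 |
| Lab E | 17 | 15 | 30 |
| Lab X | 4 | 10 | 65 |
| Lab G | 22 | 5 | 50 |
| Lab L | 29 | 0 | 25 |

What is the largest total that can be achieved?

Meeting every minimum uses 0+10+15+5+15+10+5+0 = 60 k$, leaving 320.
Highest papers per k$ first: Lab Y 30 > Lab L 29 > Lab G 22 > Lab E 17 > Lab J 14 > Lab A 7 > Lab N 5 > Lab X 4.
Give Lab Y 70 more to hit its cap of 85 ; 250 left.
Lab L takes 25 more to reach its cap of 25 ; 225 left.
Lab G: +45 to 50 (cap) ; 180 left.
Lab E: +15 to 30 (cap) ; 165 left.
Give Lab J 25 more to hit its cap of 35 ; 140 left.
Give Lab A 95 more to hit its cap of 95 ; 45 left.
Lab N takes 45 more to reach its cap of 50 ; 0 left.
Total = 7×95 + 14×35 + 30×85 + 5×50 + 17×30 + 4×10 + 22×50 + 29×25 = 6330.

6330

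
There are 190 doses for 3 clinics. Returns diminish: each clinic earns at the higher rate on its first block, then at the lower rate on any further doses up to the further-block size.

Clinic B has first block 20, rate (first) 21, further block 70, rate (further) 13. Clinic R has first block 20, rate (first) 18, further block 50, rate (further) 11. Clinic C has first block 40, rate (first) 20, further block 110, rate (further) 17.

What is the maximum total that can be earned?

3450

Rank every tier by rate: Clinic B/tier1 21 > Clinic C/tier1 20 > Clinic R/tier1 18 > Clinic C/tier2 17 > Clinic B/tier2 13 > Clinic R/tier2 11.
Fill Clinic B tier1 block (20 at 21) → 170 left.
Clinic C/tier1 (20): +40 → 130 left.
Fill Clinic R tier1 block (20 at 18) → 110 left.
Fill Clinic C tier2 block (110 at 17) → 0 left.
Total = 21×20 + 20×40 + 18×20 + 17×110 = 3450.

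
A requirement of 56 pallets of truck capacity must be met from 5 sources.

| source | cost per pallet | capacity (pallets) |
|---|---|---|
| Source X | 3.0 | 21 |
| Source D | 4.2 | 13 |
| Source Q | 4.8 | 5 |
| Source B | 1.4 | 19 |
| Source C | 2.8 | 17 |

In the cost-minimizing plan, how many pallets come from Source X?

20

Cheapest first:
Source B (1.4): use full 19 — 37 pallets to go.
Take 17 from Source C at 2.8 — need 20 more.
Source X at 3.0: take 20 of its 21 — requirement met.
Source D, Source Q: unused.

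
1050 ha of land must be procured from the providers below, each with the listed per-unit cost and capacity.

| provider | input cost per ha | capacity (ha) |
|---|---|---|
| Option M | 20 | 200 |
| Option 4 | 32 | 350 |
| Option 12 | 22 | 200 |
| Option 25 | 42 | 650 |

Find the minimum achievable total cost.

32200

Cheapest first:
Option M at 20: take all 200 ha — 850 still needed.
Option 12 at 22: take all 200 ha — 650 still needed.
Option 4 (32): use full 350 — 300 ha to go.
Option 25 at 42: take 300 of its 650 — requirement met.
Cost = 200×20 + 200×22 + 350×32 + 300×42 = 32200.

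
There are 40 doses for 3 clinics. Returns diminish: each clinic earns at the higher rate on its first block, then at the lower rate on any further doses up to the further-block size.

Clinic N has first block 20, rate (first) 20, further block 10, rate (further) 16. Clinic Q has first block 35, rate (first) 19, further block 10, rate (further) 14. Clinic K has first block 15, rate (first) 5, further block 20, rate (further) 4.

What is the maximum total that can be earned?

780

Order all 6 blocks by rate: Clinic N/T1 20 > Clinic Q/T1 19 > Clinic N/T2 16 > Clinic Q/T2 14 > Clinic K/T1 5 > Clinic K/T2 4.
Clinic N T1 at 20: fill all 20 → 20 left.
Clinic Q T1 at 19: only 20 left, fill 20.
Total = 20×20 + 19×20 = 780.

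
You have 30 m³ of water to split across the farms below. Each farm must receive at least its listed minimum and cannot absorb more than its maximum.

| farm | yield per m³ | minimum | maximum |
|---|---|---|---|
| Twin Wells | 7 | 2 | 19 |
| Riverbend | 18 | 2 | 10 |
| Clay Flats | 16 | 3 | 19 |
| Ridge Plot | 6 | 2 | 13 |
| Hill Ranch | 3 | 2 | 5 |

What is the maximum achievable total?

Meeting every minimum uses 2+2+3+2+2 = 11 m³, leaving 19.
Highest yield per m³ first: Riverbend 18 > Clay Flats 16 > Twin Wells 7 > Ridge Plot 6 > Hill Ranch 3.
Riverbend takes 8 more to reach its cap of 10 → 11 left.
Only 11 left; Clay Flats takes them to reach 14.
Total = 7×2 + 18×10 + 16×14 + 6×2 + 3×2 = 436.

436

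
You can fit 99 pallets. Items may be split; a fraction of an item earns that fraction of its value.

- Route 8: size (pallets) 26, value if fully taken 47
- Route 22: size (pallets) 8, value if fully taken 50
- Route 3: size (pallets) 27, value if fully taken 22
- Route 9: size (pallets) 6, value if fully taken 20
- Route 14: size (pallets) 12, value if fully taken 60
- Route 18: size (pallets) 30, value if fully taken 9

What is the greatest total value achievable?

Best value per unit of size first: Route 22 50/8≈6.25, Route 14 60/12≈5, Route 9 20/6≈3.33, Route 8 47/26≈1.81, Route 3 22/27≈0.815, Route 18 9/30≈0.3.
Route 22: take in full, 8 pallets for value 50 ; 91 left.
Take all of Route 14 (12 pallets, value 60) ; 79 pallets left.
Take all of Route 9 (6 pallets, value 20) ; 73 pallets left.
Route 8: take in full, 26 pallets for value 47 ; 47 left.
Take all of Route 3 (27 pallets, value 22) ; 20 pallets left.
Fill the last 20 pallets with part of Route 18: 20/30 of it earns 6.
Total value = 205.

205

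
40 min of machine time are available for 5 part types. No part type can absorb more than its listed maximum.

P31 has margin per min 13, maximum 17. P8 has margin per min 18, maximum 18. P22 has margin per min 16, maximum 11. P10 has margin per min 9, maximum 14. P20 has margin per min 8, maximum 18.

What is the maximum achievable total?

643

Highest margin per min first: P8 18 > P22 16 > P31 13 > P10 9 > P20 8.
P8: +18 to 18 (cap) — 22 left.
P22: +11 to 11 (cap) — 11 left.
P31: +11 (room for 17) → 11. Pool exhausted.
Total = 13×11 + 18×18 + 16×11 = 643.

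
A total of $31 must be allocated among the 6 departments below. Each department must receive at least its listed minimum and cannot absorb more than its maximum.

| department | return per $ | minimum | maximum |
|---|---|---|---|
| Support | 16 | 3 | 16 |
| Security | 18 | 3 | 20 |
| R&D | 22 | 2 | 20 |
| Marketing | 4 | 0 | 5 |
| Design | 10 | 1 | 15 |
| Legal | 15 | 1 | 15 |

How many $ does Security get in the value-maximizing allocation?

Meeting every minimum uses 3+3+2+0+1+1 = 10 $, leaving 21.
Order the departments by return per $: R&D 22 > Security 18 > Support 16 > Legal 15 > Design 10 > Marketing 4.
R&D: +18 to 20 (cap) ; 3 left.
Security: +3 (room for 17) → 6. Pool exhausted.

6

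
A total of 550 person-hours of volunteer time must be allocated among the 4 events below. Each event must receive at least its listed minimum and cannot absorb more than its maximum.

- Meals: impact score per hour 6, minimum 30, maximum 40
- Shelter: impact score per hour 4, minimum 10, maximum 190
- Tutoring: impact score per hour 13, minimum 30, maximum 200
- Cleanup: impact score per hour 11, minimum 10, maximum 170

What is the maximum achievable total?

5270

Meeting every minimum uses 30+10+30+10 = 80 person-hours, leaving 470.
Highest impact score per hour first: Tutoring 13 > Cleanup 11 > Meals 6 > Shelter 4.
Give Tutoring 170 more to hit its cap of 200 — 300 left.
Give Cleanup 160 more to hit its cap of 170 — 140 left.
Meals takes 10 more to reach its cap of 40 — 130 left.
Only 130 left; Shelter takes them to reach 140.
Total = 6×40 + 4×140 + 13×200 + 11×170 = 5270.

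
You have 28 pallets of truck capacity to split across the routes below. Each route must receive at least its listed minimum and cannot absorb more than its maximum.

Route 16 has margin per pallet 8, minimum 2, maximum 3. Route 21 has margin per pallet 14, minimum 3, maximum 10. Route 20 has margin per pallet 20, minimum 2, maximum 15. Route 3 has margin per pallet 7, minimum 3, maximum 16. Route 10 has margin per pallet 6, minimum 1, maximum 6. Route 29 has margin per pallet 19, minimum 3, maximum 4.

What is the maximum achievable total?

Meeting every minimum uses 2+3+2+3+1+3 = 14 pallets, leaving 14.
Order the routes by margin per pallet: Route 20 20 > Route 29 19 > Route 21 14 > Route 16 8 > Route 3 7 > Route 10 6.
Route 20 takes 13 more to reach its cap of 15 — 1 left.
Route 29 takes 1 more to reach its cap of 4 — 0 left.
Total = 8×2 + 14×3 + 20×15 + 7×3 + 6×1 + 19×4 = 461.

461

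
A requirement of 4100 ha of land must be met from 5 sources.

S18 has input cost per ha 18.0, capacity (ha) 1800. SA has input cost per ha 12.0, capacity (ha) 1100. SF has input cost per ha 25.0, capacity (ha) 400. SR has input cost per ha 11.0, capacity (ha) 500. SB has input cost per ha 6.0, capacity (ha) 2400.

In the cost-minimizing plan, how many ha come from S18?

100

Cheapest first:
SB (6.0): use full 2400 ; 1700 ha to go.
SR (11.0): use full 500 ; 1200 ha to go.
SA at 12.0: take all 1100 ha ; 100 still needed.
S18 at 18.0: take 100 of its 1800 ; requirement met.
SF: unused.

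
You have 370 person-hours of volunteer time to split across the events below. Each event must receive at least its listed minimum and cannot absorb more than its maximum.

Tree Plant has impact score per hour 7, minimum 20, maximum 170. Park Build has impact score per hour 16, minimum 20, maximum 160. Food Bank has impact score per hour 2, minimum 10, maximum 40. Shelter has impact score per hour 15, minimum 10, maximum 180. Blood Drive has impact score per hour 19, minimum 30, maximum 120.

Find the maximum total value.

Meeting every minimum uses 20+20+10+10+30 = 90 person-hours, leaving 280.
Highest impact score per hour first: Blood Drive 19 > Park Build 16 > Shelter 15 > Tree Plant 7 > Food Bank 2.
Blood Drive: +90 to 120 (cap) — 190 left.
Park Build takes 140 more to reach its cap of 160 — 50 left.
Shelter: +50 (room for 170) → 60. Pool exhausted.
Total = 7×20 + 16×160 + 2×10 + 15×60 + 19×120 = 5900.

5900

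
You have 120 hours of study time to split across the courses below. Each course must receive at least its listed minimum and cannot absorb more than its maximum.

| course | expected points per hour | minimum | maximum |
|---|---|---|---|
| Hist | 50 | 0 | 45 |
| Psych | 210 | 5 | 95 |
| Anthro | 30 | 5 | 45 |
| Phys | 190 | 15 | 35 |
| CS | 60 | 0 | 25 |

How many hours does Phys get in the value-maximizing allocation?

20

Meeting every minimum uses 0+5+5+15+0 = 25 hours, leaving 95.
Rank by expected points per hour: Psych 210 > Phys 190 > CS 60 > Hist 50 > Anthro 30.
Psych: +90 to 95 (cap) → 5 left.
Phys has room for 20 more but only 5 remain, so it gets 20.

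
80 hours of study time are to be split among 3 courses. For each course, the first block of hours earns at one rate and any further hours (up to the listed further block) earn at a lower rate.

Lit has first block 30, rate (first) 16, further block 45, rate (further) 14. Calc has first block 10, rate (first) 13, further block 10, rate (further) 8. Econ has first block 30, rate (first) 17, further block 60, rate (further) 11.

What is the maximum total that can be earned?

1270

Treat each block as its own option and order by rate: Econ/first 17 > Lit/first 16 > Lit/second 14 > Calc/first 13 > Econ/second 11 > Calc/second 8.
Fill Econ first block (30 at 17) — 50 left.
Lit/first (16): +30 — 20 left.
Lit/second: +20 of 45 at 14; pool empty.
Total = 17×30 + 16×30 + 14×20 = 1270.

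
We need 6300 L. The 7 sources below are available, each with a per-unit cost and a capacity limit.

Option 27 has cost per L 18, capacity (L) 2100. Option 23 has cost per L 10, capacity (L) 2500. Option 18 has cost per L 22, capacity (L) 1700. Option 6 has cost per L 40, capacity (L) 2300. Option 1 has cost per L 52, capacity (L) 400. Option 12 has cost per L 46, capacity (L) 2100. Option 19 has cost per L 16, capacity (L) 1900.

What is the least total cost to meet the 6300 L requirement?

89600

Fill from the cheapest source first.
Take 2500 from Option 23 at 10 ; need 3800 more.
Option 19 at 16: take all 1900 L ; 1900 still needed.
Option 27 (18): take the remaining 1900 ; done.
Option 18, Option 6, Option 12, Option 1: unused.
Cost = 2500×10 + 1900×16 + 1900×18 = 89600.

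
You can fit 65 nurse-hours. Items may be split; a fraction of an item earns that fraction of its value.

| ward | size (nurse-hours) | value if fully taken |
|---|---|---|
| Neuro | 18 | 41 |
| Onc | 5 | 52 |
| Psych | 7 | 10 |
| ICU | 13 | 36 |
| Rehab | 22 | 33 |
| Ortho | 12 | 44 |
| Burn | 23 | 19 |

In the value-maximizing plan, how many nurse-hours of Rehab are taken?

Best value per unit of size first: Onc 52/5≈10.4, Ortho 44/12≈3.67, ICU 36/13≈2.77, Neuro 41/18≈2.28, Rehab 33/22≈1.5, Psych 10/7≈1.43, Burn 19/23≈0.826.
Take all of Onc (5 nurse-hours, value 52) ; 60 nurse-hours left.
Ortho: take in full, 12 nurse-hours for value 44 ; 48 left.
All 13 nurse-hours of ICU fit (value 36) ; 35 remain.
All 18 nurse-hours of Neuro fit (value 41) ; 17 remain.
Only 17 nurse-hours remain; take 17/22 of Rehab for value 33×17/22 = 25.5.

17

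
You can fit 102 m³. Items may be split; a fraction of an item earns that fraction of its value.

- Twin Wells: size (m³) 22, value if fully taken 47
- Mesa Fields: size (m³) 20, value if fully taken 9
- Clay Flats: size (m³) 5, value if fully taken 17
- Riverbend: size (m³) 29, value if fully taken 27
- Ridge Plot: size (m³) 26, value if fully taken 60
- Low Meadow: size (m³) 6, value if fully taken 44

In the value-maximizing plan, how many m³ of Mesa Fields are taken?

Rank by value-to-size ratio: Low Meadow 44/6≈7.33, Clay Flats 17/5≈3.4, Ridge Plot 60/26≈2.31, Twin Wells 47/22≈2.14, Riverbend 27/29≈0.931, Mesa Fields 9/20≈0.45.
Low Meadow: take in full, 6 m³ for value 44 ; 96 left.
Take all of Clay Flats (5 m³, value 17) ; 91 m³ left.
All 26 m³ of Ridge Plot fit (value 60) ; 65 remain.
All 22 m³ of Twin Wells fit (value 47) ; 43 remain.
Take all of Riverbend (29 m³, value 27) ; 14 m³ left.
Only 14 m³ remain; take 14/20 of Mesa Fields for value 9×14/20 = 6.3.

14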